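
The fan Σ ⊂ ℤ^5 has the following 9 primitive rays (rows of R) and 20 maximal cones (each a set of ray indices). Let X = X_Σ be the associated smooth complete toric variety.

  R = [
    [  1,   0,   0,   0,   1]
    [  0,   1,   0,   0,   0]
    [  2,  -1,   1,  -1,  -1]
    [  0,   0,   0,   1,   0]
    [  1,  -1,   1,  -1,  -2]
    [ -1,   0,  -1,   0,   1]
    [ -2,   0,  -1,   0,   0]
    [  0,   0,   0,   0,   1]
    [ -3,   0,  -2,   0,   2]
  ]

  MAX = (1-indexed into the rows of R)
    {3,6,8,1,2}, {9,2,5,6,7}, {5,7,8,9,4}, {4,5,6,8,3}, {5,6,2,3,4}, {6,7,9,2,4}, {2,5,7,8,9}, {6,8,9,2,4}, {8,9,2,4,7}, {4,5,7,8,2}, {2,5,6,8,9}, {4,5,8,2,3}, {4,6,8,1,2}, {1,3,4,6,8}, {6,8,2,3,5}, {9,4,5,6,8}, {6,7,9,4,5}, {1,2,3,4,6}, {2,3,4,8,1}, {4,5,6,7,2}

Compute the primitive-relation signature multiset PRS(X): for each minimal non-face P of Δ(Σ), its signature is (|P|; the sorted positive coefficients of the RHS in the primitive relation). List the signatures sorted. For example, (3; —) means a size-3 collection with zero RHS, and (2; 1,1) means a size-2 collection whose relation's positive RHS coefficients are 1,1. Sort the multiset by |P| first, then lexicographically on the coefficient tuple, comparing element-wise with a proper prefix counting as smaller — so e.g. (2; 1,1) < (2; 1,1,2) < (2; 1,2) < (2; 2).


Σ has 9 primitive collections:

  • {1,5}:  v_{1} + v_{5} = v_{3} — sig = (2; 1)
  • {1,7}:  v_{1} + v_{7} = v_{6} — sig = (2; 1)
  • {3,7}:  v_{3} + v_{7} = v_{5} + v_{6} — sig = (2; 1,1)
  • {3,9}:  v_{3} + v_{9} = v_{5} + 2·v_{6} + v_{8} — sig = (2; 1,1,2)
  • {1,9}:  v_{1} + v_{9} = 2·v_{6} + v_{8} — sig = (2; 1,2)
  • {6,7,8}:  v_{6} + v_{7} + v_{8} = v_{9} — sig = (3; 1)
  • {2,4,5,9}:  v_{2} + v_{4} + v_{5} + v_{9} = v_{7} — sig = (4; 1)
  • {2,4,5,6,8}:  v_{2} + v_{4} + v_{5} + v_{6} + v_{8} = 0 — sig = (5; —)
  • {2,3,4,6,8}:  v_{2} + v_{3} + v_{4} + v_{6} + v_{8} = v_{1} — sig = (5; 1)

Sorted signature multiset PRS(X):
{ (2; 1) ×2,  (2; 1,1),  (2; 1,1,2),  (2; 1,2),  (3; 1),  (4; 1),  (5; —),  (5; 1) }


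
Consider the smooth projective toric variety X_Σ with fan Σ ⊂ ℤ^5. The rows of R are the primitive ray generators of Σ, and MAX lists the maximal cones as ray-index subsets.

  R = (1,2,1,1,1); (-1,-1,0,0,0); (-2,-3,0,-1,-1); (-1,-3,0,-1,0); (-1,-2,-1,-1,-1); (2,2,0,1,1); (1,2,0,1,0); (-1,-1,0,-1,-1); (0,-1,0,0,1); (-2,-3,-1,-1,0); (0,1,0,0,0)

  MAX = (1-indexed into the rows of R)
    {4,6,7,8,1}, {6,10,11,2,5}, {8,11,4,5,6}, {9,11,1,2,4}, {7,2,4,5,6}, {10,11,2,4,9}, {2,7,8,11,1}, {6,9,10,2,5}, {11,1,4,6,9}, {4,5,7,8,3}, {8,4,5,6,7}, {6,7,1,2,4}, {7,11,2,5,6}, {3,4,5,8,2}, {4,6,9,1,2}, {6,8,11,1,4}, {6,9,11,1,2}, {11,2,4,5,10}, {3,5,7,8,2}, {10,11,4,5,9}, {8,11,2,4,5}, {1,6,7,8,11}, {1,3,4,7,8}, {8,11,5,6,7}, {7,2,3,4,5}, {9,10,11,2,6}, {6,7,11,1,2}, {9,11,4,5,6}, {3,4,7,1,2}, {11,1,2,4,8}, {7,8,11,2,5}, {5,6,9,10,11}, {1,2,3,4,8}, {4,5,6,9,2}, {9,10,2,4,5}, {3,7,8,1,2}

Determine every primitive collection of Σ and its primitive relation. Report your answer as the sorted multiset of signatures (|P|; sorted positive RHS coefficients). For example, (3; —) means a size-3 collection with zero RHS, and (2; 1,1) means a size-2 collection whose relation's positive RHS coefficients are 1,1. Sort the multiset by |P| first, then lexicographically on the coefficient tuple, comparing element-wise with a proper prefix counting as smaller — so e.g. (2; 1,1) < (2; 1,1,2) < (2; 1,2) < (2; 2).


16 collections generate NE(X_Σ); each relation:

  P = {1,5}:  v_{1} + v_{5} = 0  ⟹  sig = (2; —)
  P = {3,6}:  v_{3} + v_{6} = v_{4} + v_{7}  ⟹  sig = (2; 1,1)
  P = {3,9}:  v_{3} + v_{9} = v_{2} + v_{4}  ⟹  sig = (2; 1,1)
  P = {3,11}:  v_{3} + v_{11} = v_{2} + v_{8}  ⟹  sig = (2; 1,1)
  P = {7,9}:  v_{7} + v_{9} = v_{2} + v_{6}  ⟹  sig = (2; 1,1)
  P = {8,9}:  v_{8} + v_{9} = v_{4} + v_{11}  ⟹  sig = (2; 1,1)
  P = {1,10}:  v_{1} + v_{10} = v_{2} + v_{9} + v_{11}  ⟹  sig = (2; 1,1,1)
  P = {3,10}:  v_{3} + v_{10} = 2·v_{2} + v_{4} + v_{5} + v_{11}  ⟹  sig = (2; 1,1,1,2)
  P = {7,10}:  v_{7} + v_{10} = 2·v_{2} + v_{5} + v_{6} + v_{11}  ⟹  sig = (2; 1,1,1,2)
  P = {8,10}:  v_{8} + v_{10} = v_{2} + v_{4} + v_{5} + 2·v_{11}  ⟹  sig = (2; 1,1,1,2)
  P = {2,6,8}:  v_{2} + v_{6} + v_{8} = 0  ⟹  sig = (3; —)
  P = {4,7,11}:  v_{4} + v_{7} + v_{11} = 0  ⟹  sig = (3; —)
  P = {4,6,10}:  v_{4} + v_{6} + v_{10} = v_{5} + 2·v_{9}  ⟹  sig = (3; 1,2)
  P = {2,4,6,11}:  v_{2} + v_{4} + v_{6} + v_{11} = v_{9}  ⟹  sig = (4; 1)
  P = {2,4,7,8}:  v_{2} + v_{4} + v_{7} + v_{8} = v_{3}  ⟹  sig = (4; 1)
  P = {2,5,9,11}:  v_{2} + v_{5} + v_{9} + v_{11} = v_{10}  ⟹  sig = (4; 1)

Sorted signature multiset PRS(X):
    (2; —)
    (2; 1,1)
    (2; 1,1)
    (2; 1,1)
    (2; 1,1)
    (2; 1,1)
    (2; 1,1,1)
    (2; 1,1,1,2)
    (2; 1,1,1,2)
    (2; 1,1,1,2)
    (3; —)
    (3; —)
    (3; 1,2)
    (4; 1)
    (4; 1)
    (4; 1)


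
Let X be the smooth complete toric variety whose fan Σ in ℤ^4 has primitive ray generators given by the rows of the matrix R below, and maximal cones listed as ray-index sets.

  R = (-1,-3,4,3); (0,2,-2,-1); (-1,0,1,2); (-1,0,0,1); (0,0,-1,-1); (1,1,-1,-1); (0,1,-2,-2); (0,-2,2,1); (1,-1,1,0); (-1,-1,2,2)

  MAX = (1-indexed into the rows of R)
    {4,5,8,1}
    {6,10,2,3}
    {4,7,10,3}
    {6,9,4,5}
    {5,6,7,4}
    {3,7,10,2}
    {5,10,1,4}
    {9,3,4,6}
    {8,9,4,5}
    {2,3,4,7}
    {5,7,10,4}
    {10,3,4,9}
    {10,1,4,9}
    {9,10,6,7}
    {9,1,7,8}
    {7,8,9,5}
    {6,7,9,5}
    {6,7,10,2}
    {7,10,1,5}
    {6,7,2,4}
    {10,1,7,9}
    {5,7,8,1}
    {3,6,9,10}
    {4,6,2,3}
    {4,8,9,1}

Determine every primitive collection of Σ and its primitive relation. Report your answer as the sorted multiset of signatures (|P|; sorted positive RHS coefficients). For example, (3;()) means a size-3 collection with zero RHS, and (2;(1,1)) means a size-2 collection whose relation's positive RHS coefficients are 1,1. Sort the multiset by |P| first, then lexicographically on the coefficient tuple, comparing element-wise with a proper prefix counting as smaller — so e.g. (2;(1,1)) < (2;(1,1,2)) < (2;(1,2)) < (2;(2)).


The 20 primitive collections of Σ (r=10, n=4):

  • {2,8}:  v_{2} + v_{8} = 0  ⟹  sig = (2;())
  • {1,2}:  v_{1} + v_{2} = v_{10}  ⟹  sig = (2;(1))
  • {2,9}:  v_{2} + v_{9} = v_{6}  ⟹  sig = (2;(1))
  • {3,5}:  v_{3} + v_{5} = v_{4}  ⟹  sig = (2;(1))
  • {6,8}:  v_{6} + v_{8} = v_{9}  ⟹  sig = (2;(1))
  • {8,10}:  v_{8} + v_{10} = v_{1}  ⟹  sig = (2;(1))
  • {1,6}:  v_{1} + v_{6} = v_{9} + v_{10}  ⟹  sig = (2;(1,1))
  • {2,5}:  v_{2} + v_{5} = v_{4} + v_{6} + v_{7}  ⟹  sig = (2;(1,1,1))
  • {3,8}:  v_{3} + v_{8} = v_{4} + v_{9} + v_{10}  ⟹  sig = (2;(1,1,1))
  • {1,3}:  v_{1} + v_{3} = v_{4} + v_{9} + 2·v_{10}  ⟹  sig = (2;(1,1,2))
  • {3,7,9}:  v_{3} + v_{7} + v_{9} = 0  ⟹  sig = (3;())
  • {5,6,10}:  v_{5} + v_{6} + v_{10} = 0  ⟹  sig = (3;())
  • {3,6,7}:  v_{3} + v_{6} + v_{7} = v_{2}  ⟹  sig = (3;(1))
  • {4,6,10}:  v_{4} + v_{6} + v_{10} = v_{3}  ⟹  sig = (3;(1))
  • {4,7,9}:  v_{4} + v_{7} + v_{9} = v_{5}  ⟹  sig = (3;(1))
  • {5,9,10}:  v_{5} + v_{9} + v_{10} = v_{8}  ⟹  sig = (3;(1))
  • {2,4,10}:  v_{2} + v_{4} + v_{10} = 2·v_{3} + v_{7}  ⟹  sig = (3;(1,2))
  • {4,7,8}:  v_{4} + v_{7} + v_{8} = 2·v_{5} + v_{10}  ⟹  sig = (3;(1,2))
  • {1,5,9}:  v_{1} + v_{5} + v_{9} = 2·v_{8}  ⟹  sig = (3;(2))
  • {1,4,7}:  v_{1} + v_{4} + v_{7} = 2·v_{5} + 2·v_{10}  ⟹  sig = (3;(2,2))

Signatures (|P|; sorted positive RHS coefficients), sorted:
    (2;())
    (2;(1))
    (2;(1))
    (2;(1))
    (2;(1))
    (2;(1))
    (2;(1,1))
    (2;(1,1,1))
    (2;(1,1,1))
    (2;(1,1,2))
    (3;())
    (3;())
    (3;(1))
    (3;(1))
    (3;(1))
    (3;(1))
    (3;(1,2))
    (3;(1,2))
    (3;(2))
    (3;(2,2))


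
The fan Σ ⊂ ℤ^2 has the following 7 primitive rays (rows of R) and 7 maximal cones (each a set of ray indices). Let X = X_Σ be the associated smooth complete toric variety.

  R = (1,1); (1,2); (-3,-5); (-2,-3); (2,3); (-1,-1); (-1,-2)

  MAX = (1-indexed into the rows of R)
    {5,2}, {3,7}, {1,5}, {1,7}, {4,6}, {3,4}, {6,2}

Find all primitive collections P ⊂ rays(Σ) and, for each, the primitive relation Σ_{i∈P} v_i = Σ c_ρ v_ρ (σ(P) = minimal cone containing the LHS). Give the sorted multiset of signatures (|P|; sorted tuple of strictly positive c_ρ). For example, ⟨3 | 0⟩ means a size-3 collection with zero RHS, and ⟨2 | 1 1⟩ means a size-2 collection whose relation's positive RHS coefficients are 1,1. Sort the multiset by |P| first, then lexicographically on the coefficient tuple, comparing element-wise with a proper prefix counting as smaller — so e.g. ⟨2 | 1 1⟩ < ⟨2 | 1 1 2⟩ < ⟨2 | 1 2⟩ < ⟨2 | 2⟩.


Σ has 14 primitive collections:

  {1,6}:  v_{1} + v_{6} = 0  →  sig = ⟨2 | 0⟩
  {2,7}:  v_{2} + v_{7} = 0  →  sig = ⟨2 | 0⟩
  {4,5}:  v_{4} + v_{5} = 0  →  sig = ⟨2 | 0⟩
  {1,2}:  v_{1} + v_{2} = v_{5}  →  sig = ⟨2 | 1⟩
  {1,4}:  v_{1} + v_{4} = v_{7}  →  sig = ⟨2 | 1⟩
  {2,3}:  v_{2} + v_{3} = v_{4}  →  sig = ⟨2 | 1⟩
  {2,4}:  v_{2} + v_{4} = v_{6}  →  sig = ⟨2 | 1⟩
  {3,5}:  v_{3} + v_{5} = v_{7}  →  sig = ⟨2 | 1⟩
  {4,7}:  v_{4} + v_{7} = v_{3}  →  sig = ⟨2 | 1⟩
  {5,6}:  v_{5} + v_{6} = v_{2}  →  sig = ⟨2 | 1⟩
  {5,7}:  v_{5} + v_{7} = v_{1}  →  sig = ⟨2 | 1⟩
  {6,7}:  v_{6} + v_{7} = v_{4}  →  sig = ⟨2 | 1⟩
  {1,3}:  v_{1} + v_{3} = 2·v_{7}  →  sig = ⟨2 | 2⟩
  {3,6}:  v_{3} + v_{6} = 2·v_{4}  →  sig = ⟨2 | 2⟩

Hence PRS(X_Σ) =
    ⟨2 | 0⟩
    ⟨2 | 0⟩
    ⟨2 | 0⟩
    ⟨2 | 1⟩
    ⟨2 | 1⟩
    ⟨2 | 1⟩
    ⟨2 | 1⟩
    ⟨2 | 1⟩
    ⟨2 | 1⟩
    ⟨2 | 1⟩
    ⟨2 | 1⟩
    ⟨2 | 1⟩
    ⟨2 | 2⟩
    ⟨2 | 2⟩


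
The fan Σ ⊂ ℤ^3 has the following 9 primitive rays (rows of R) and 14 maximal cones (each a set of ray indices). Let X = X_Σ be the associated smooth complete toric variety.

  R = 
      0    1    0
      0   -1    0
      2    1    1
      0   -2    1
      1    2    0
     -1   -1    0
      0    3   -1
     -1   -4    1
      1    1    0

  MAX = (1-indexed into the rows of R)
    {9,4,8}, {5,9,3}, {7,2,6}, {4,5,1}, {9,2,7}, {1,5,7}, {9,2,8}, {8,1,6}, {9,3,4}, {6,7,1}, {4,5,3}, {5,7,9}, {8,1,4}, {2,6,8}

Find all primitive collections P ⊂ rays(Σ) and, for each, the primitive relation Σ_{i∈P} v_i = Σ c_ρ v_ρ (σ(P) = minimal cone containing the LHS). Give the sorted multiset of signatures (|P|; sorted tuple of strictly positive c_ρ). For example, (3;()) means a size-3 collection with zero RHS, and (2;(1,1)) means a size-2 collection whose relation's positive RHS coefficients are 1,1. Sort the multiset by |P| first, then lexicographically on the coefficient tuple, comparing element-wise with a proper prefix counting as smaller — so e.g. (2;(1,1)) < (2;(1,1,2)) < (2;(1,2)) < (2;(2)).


16 minimal non-faces of Δ(Σ) (on 9 rays):

  P = {1,2}:  v_{1} + v_{2} = 0 ; sig = (2;())
  P = {6,9}:  v_{6} + v_{9} = 0 ; sig = (2;())
  P = {1,9}:  v_{1} + v_{9} = v_{5} ; sig = (2;(1))
  P = {2,5}:  v_{2} + v_{5} = v_{9} ; sig = (2;(1))
  P = {4,7}:  v_{4} + v_{7} = v_{1} ; sig = (2;(1))
  P = {5,6}:  v_{5} + v_{6} = v_{1} ; sig = (2;(1))
  P = {5,8}:  v_{5} + v_{8} = v_{4} ; sig = (2;(1))
  P = {7,8}:  v_{7} + v_{8} = v_{6} ; sig = (2;(1))
  P = {2,4}:  v_{2} + v_{4} = v_{8} + v_{9} ; sig = (2;(1,1))
  P = {3,6}:  v_{3} + v_{6} = v_{4} + v_{5} ; sig = (2;(1,1))
  P = {4,6}:  v_{4} + v_{6} = v_{1} + v_{8} ; sig = (2;(1,1))
  P = {1,3}:  v_{1} + v_{3} = v_{4} + 2·v_{5} ; sig = (2;(1,2))
  P = {2,3}:  v_{2} + v_{3} = v_{4} + 2·v_{9} ; sig = (2;(1,2))
  P = {3,8}:  v_{3} + v_{8} = 2·v_{4} + v_{9} ; sig = (2;(1,2))
  P = {3,7}:  v_{3} + v_{7} = 2·v_{5} ; sig = (2;(2))
  P = {4,5,9}:  v_{4} + v_{5} + v_{9} = v_{3} ; sig = (3;(1))

Sorted signature multiset PRS(X):
[(2;()), (2;()), (2;(1)), (2;(1)), (2;(1)), (2;(1)), (2;(1)), (2;(1)), (2;(1,1)), (2;(1,1)), (2;(1,1)), (2;(1,2)), (2;(1,2)), (2;(1,2)), (2;(2)), (3;(1))]


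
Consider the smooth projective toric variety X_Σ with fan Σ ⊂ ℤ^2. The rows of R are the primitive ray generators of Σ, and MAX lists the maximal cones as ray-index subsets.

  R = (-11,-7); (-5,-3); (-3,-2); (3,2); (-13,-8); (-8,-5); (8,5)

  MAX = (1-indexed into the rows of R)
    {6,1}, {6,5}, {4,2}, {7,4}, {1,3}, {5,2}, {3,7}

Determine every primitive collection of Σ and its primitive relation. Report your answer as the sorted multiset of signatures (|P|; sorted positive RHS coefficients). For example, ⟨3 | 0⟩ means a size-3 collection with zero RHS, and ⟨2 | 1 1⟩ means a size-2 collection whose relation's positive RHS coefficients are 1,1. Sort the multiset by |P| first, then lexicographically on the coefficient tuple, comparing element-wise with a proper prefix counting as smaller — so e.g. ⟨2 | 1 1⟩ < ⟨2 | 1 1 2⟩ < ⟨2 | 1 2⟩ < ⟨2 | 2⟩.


|primitive collections| = 14. Relations:

  • {3,4}:  v_{3} + v_{4} = 0 ; sig = ⟨2 | 0⟩
  • {6,7}:  v_{6} + v_{7} = 0 ; sig = ⟨2 | 0⟩
  • {1,4}:  v_{1} + v_{4} = v_{6} ; sig = ⟨2 | 1⟩
  • {1,7}:  v_{1} + v_{7} = v_{3} ; sig = ⟨2 | 1⟩
  • {2,3}:  v_{2} + v_{3} = v_{6} ; sig = ⟨2 | 1⟩
  • {2,6}:  v_{2} + v_{6} = v_{5} ; sig = ⟨2 | 1⟩
  • {2,7}:  v_{2} + v_{7} = v_{4} ; sig = ⟨2 | 1⟩
  • {3,6}:  v_{3} + v_{6} = v_{1} ; sig = ⟨2 | 1⟩
  • {4,6}:  v_{4} + v_{6} = v_{2} ; sig = ⟨2 | 1⟩
  • {5,7}:  v_{5} + v_{7} = v_{2} ; sig = ⟨2 | 1⟩
  • {1,2}:  v_{1} + v_{2} = 2·v_{6} ; sig = ⟨2 | 2⟩
  • {3,5}:  v_{3} + v_{5} = 2·v_{6} ; sig = ⟨2 | 2⟩
  • {4,5}:  v_{4} + v_{5} = 2·v_{2} ; sig = ⟨2 | 2⟩
  • {1,5}:  v_{1} + v_{5} = 3·v_{6} ; sig = ⟨2 | 3⟩

so the primitive-relation signature multiset is
    |P|=2: 14 collections, coeffs (), (), (1), (1), (1), (1), (1), (1), (1), (1), (2), (2), (2), (3)


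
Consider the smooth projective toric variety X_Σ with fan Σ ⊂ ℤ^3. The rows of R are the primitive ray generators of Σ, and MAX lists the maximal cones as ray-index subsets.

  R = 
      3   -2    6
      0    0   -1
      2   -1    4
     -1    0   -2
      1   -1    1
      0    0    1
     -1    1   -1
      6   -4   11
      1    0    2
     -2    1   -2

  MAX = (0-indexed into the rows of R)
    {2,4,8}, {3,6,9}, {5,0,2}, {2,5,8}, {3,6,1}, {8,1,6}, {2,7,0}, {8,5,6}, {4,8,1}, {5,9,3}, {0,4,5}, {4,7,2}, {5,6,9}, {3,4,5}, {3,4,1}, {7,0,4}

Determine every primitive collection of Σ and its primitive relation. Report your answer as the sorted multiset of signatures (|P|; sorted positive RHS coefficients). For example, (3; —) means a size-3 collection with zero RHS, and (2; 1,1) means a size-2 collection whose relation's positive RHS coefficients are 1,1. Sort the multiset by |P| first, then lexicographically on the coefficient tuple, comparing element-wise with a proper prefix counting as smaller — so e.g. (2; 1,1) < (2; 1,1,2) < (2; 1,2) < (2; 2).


25 minimal non-faces of Δ(Σ) (on 10 rays):

  P={1,5}:  v_{1} + v_{5} = 0 — sig = (2; —)
  P={3,8}:  v_{3} + v_{8} = 0 — sig = (2; —)
  P={4,6}:  v_{4} + v_{6} = 0 — sig = (2; —)
  P={0,1}:  v_{0} + v_{1} = v_{2} + v_{4} — sig = (2; 1,1)
  P={0,6}:  v_{0} + v_{6} = v_{2} + v_{5} — sig = (2; 1,1)
  P={1,2}:  v_{1} + v_{2} = v_{4} + v_{8} — sig = (2; 1,1)
  P={1,9}:  v_{1} + v_{9} = v_{3} + v_{6} — sig = (2; 1,1)
  P={2,3}:  v_{2} + v_{3} = v_{4} + v_{5} — sig = (2; 1,1)
  P={2,6}:  v_{2} + v_{6} = v_{5} + v_{8} — sig = (2; 1,1)
  P={4,9}:  v_{4} + v_{9} = v_{3} + v_{5} — sig = (2; 1,1)
  P={6,7}:  v_{6} + v_{7} = v_{0} + v_{2} — sig = (2; 1,1)
  P={8,9}:  v_{8} + v_{9} = v_{5} + v_{6} — sig = (2; 1,1)
  P={3,7}:  v_{3} + v_{7} = v_{0} + 2·v_{4} + v_{5} — sig = (2; 1,1,2)
  P={7,9}:  v_{7} + v_{9} = v_{0} + v_{4} + 2·v_{5} — sig = (2; 1,1,2)
  P={0,9}:  v_{0} + v_{9} = v_{4} + 3·v_{5} — sig = (2; 1,3)
  P={7,8}:  v_{7} + v_{8} = 3·v_{2} + v_{4} — sig = (2; 1,3)
  P={0,8}:  v_{0} + v_{8} = 2·v_{2} — sig = (2; 2)
  P={2,9}:  v_{2} + v_{9} = 2·v_{5} — sig = (2; 2)
  P={5,7}:  v_{5} + v_{7} = 2·v_{0} — sig = (2; 2)
  P={0,3}:  v_{0} + v_{3} = 2·v_{4} + 2·v_{5} — sig = (2; 2,2)
  P={1,7}:  v_{1} + v_{7} = 2·v_{2} + 2·v_{4} — sig = (2; 2,2)
  P={0,2,4}:  v_{0} + v_{2} + v_{4} = v_{7} — sig = (3; 1)
  P={2,4,5}:  v_{2} + v_{4} + v_{5} = v_{0} — sig = (3; 1)
  P={3,5,6}:  v_{3} + v_{5} + v_{6} = v_{9} — sig = (3; 1)
  P={4,5,8}:  v_{4} + v_{5} + v_{8} = v_{2} — sig = (3; 1)

so the primitive-relation signature multiset is
    |P|=2: 21 collections, coeffs (), (), (), (1,1), (1,1), (1,1), (1,1), (1,1), (1,1), (1,1), (1,1), (1,1), (1,1,2), (1,1,2), (1,3), (1,3), (2), (2), (2), (2,2), (2,2)
    |P|=3: 4 collections, coeffs (1), (1), (1), (1)


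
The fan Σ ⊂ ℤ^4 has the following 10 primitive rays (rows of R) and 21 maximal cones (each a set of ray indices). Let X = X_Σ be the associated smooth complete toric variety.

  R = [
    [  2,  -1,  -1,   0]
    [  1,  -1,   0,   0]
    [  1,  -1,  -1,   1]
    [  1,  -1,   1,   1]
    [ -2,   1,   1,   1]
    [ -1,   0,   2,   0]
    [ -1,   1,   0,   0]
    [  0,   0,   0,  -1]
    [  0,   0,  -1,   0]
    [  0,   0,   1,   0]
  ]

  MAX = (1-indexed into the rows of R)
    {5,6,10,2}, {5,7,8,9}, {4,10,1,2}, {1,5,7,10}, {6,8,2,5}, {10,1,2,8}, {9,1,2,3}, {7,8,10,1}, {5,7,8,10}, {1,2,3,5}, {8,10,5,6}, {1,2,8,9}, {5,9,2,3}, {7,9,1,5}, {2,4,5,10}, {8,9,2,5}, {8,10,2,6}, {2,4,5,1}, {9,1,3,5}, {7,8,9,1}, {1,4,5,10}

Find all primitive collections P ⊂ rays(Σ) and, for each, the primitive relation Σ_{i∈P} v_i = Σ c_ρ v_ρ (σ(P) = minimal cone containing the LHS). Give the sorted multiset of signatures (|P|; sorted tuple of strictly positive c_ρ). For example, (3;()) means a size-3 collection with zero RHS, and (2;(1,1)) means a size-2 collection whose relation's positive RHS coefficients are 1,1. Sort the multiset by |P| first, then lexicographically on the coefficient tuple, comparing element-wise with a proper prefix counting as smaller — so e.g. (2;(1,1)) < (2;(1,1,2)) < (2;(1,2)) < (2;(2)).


Minimal non-faces — 18 found among 10 rays, 21 max cones:

  P={2,7}:  v_{2} + v_{7} = 0  →  sig = (2;())
  P={9,10}:  v_{9} + v_{10} = 0  →  sig = (2;())
  P={1,6}:  v_{1} + v_{6} = v_{2} + v_{10}  →  sig = (2;(1,1))
  P={3,8}:  v_{3} + v_{8} = v_{2} + v_{9}  →  sig = (2;(1,1))
  P={4,8}:  v_{4} + v_{8} = v_{2} + v_{10}  →  sig = (2;(1,1))
  P={3,7}:  v_{3} + v_{7} = v_{1} + v_{5} + v_{9}  →  sig = (2;(1,1,1))
  P={3,10}:  v_{3} + v_{10} = v_{1} + v_{2} + v_{5}  →  sig = (2;(1,1,1))
  P={4,7}:  v_{4} + v_{7} = v_{1} + v_{5} + v_{10}  →  sig = (2;(1,1,1))
  P={4,9}:  v_{4} + v_{9} = v_{1} + v_{2} + v_{5}  →  sig = (2;(1,1,1))
  P={6,7}:  v_{6} + v_{7} = v_{5} + v_{8} + v_{10}  →  sig = (2;(1,1,1))
  P={6,9}:  v_{6} + v_{9} = v_{2} + v_{5} + v_{8}  →  sig = (2;(1,1,1))
  P={3,6}:  v_{3} + v_{6} = 2·v_{2} + v_{5}  →  sig = (2;(1,2))
  P={4,6}:  v_{4} + v_{6} = 2·v_{2} + v_{5} + 2·v_{10}  →  sig = (2;(1,2,2))
  P={3,4}:  v_{3} + v_{4} = 2·v_{1} + 2·v_{2} + 2·v_{5}  →  sig = (2;(2,2,2))
  P={1,5,8}:  v_{1} + v_{5} + v_{8} = 0  →  sig = (3;())
  P={1,2,5,9}:  v_{1} + v_{2} + v_{5} + v_{9} = v_{3}  →  sig = (4;(1))
  P={1,2,5,10}:  v_{1} + v_{2} + v_{5} + v_{10} = v_{4}  →  sig = (4;(1))
  P={2,5,8,10}:  v_{2} + v_{5} + v_{8} + v_{10} = v_{6}  →  sig = (4;(1))

Hence PRS(X_Σ) =
    (2;())
    (2;())
    (2;(1,1))
    (2;(1,1))
    (2;(1,1))
    (2;(1,1,1))
    (2;(1,1,1))
    (2;(1,1,1))
    (2;(1,1,1))
    (2;(1,1,1))
    (2;(1,1,1))
    (2;(1,2))
    (2;(1,2,2))
    (2;(2,2,2))
    (3;())
    (4;(1))
    (4;(1))
    (4;(1))


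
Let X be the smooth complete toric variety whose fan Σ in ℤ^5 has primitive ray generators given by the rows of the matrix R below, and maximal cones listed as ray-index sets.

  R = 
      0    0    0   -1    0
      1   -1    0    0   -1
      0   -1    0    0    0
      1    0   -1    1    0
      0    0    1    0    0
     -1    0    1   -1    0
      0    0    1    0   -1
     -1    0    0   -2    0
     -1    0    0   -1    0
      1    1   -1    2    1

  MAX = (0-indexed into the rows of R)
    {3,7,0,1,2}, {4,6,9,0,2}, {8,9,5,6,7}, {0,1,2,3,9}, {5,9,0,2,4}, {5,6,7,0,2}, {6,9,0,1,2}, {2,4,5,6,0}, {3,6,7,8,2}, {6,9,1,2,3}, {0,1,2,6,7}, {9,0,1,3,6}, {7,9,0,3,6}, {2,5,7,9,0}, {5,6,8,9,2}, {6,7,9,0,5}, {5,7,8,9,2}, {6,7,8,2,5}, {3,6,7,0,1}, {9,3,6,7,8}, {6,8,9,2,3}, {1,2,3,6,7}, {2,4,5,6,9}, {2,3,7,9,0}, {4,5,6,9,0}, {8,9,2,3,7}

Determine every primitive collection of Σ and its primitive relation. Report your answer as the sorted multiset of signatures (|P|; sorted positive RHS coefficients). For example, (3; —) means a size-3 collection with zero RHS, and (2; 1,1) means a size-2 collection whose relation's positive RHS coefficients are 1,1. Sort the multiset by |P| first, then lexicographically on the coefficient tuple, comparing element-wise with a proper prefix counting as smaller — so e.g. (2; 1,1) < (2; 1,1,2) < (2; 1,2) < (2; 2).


Σ has 12 primitive collections:

  • {3,5}:  v_{3} + v_{5} = 0  →  sig = (2; —)
  • {0,8}:  v_{0} + v_{8} = v_{7}  →  sig = (2; 1)
  • {4,8}:  v_{4} + v_{8} = v_{5}  →  sig = (2; 1)
  • {4,7}:  v_{4} + v_{7} = v_{0} + v_{5}  →  sig = (2; 1,1)
  • {1,5}:  v_{1} + v_{5} = v_{0} + v_{2} + v_{6}  →  sig = (2; 1,1,1)
  • {1,8}:  v_{1} + v_{8} = v_{2} + v_{3} + v_{6} + v_{7}  →  sig = (2; 1,1,1,1)
  • {3,4}:  v_{3} + v_{4} = v_{0} + v_{2} + v_{6} + v_{9}  →  sig = (2; 1,1,1,1)
  • {1,4}:  v_{1} + v_{4} = 2·v_{0} + 2·v_{2} + 2·v_{6} + v_{9}  →  sig = (2; 1,2,2,2)
  • {1,7,9}:  v_{1} + v_{7} + v_{9} = v_{0} + v_{3}  →  sig = (3; 1,1)
  • {2,6,7,9}:  v_{2} + v_{6} + v_{7} + v_{9} = 0  →  sig = (4; —)
  • {0,2,3,6}:  v_{0} + v_{2} + v_{3} + v_{6} = v_{1}  →  sig = (4; 1)
  • {0,2,5,6,9}:  v_{0} + v_{2} + v_{5} + v_{6} + v_{9} = v_{4}  →  sig = (5; 1)

Signatures (|P|; sorted positive RHS coefficients), sorted:
{ (2; —),  (2; 1) ×2,  (2; 1,1),  (2; 1,1,1),  (2; 1,1,1,1) ×2,  (2; 1,2,2,2),  (3; 1,1),  (4; —),  (4; 1),  (5; 1) }


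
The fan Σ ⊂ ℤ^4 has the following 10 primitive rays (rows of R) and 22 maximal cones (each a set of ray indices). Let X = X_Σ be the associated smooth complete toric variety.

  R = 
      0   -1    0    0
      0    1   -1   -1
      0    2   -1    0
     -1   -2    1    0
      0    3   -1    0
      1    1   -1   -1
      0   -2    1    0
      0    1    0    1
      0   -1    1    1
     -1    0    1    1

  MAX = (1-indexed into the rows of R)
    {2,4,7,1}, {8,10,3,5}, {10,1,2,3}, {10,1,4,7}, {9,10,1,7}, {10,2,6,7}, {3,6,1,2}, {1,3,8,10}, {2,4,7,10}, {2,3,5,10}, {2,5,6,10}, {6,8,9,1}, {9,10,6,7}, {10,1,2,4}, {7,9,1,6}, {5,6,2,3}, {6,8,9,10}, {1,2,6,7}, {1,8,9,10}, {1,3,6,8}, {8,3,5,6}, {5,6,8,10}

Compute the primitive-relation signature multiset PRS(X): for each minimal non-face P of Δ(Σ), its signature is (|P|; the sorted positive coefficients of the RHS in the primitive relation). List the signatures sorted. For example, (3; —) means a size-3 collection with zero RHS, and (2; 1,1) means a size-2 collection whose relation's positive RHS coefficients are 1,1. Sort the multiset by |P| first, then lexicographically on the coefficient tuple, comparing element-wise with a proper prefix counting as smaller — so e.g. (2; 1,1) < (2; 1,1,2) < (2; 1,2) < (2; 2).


16 minimal non-faces of Δ(Σ) (on 10 rays):

  • {2,9}:  v_{2} + v_{9} = 0  ⟹  sig = (2; —)
  • {3,7}:  v_{3} + v_{7} = 0  ⟹  sig = (2; —)
  • {1,5}:  v_{1} + v_{5} = v_{3}  ⟹  sig = (2; 1)
  • {2,8}:  v_{2} + v_{8} = v_{3}  ⟹  sig = (2; 1)
  • {3,9}:  v_{3} + v_{9} = v_{8}  ⟹  sig = (2; 1)
  • {7,8}:  v_{7} + v_{8} = v_{9}  ⟹  sig = (2; 1)
  • {4,5}:  v_{4} + v_{5} = v_{2} + v_{10}  ⟹  sig = (2; 1,1)
  • {4,6}:  v_{4} + v_{6} = v_{2} + v_{7}  ⟹  sig = (2; 1,1)
  • {4,8}:  v_{4} + v_{8} = v_{1} + v_{10}  ⟹  sig = (2; 1,1)
  • {5,7}:  v_{5} + v_{7} = v_{6} + v_{10}  ⟹  sig = (2; 1,1)
  • {3,4}:  v_{3} + v_{4} = v_{1} + v_{2} + v_{10}  ⟹  sig = (2; 1,1,1)
  • {4,9}:  v_{4} + v_{9} = v_{1} + v_{7} + v_{10}  ⟹  sig = (2; 1,1,1)
  • {5,9}:  v_{5} + v_{9} = v_{6} + v_{8} + v_{10}  ⟹  sig = (2; 1,1,1)
  • {1,6,10}:  v_{1} + v_{6} + v_{10} = 0  ⟹  sig = (3; —)
  • {3,6,10}:  v_{3} + v_{6} + v_{10} = v_{5}  ⟹  sig = (3; 1)
  • {1,2,7,10}:  v_{1} + v_{2} + v_{7} + v_{10} = v_{4}  ⟹  sig = (4; 1)

Sorted signature multiset PRS(X):
    |P|=2: 13 collections, coeffs (), (), (1), (1), (1), (1), (1,1), (1,1), (1,1), (1,1), (1,1,1), (1,1,1), (1,1,1)
    |P|=3: 2 collections, coeffs (), (1)
    |P|=4: 1 collection, coeffs (1)


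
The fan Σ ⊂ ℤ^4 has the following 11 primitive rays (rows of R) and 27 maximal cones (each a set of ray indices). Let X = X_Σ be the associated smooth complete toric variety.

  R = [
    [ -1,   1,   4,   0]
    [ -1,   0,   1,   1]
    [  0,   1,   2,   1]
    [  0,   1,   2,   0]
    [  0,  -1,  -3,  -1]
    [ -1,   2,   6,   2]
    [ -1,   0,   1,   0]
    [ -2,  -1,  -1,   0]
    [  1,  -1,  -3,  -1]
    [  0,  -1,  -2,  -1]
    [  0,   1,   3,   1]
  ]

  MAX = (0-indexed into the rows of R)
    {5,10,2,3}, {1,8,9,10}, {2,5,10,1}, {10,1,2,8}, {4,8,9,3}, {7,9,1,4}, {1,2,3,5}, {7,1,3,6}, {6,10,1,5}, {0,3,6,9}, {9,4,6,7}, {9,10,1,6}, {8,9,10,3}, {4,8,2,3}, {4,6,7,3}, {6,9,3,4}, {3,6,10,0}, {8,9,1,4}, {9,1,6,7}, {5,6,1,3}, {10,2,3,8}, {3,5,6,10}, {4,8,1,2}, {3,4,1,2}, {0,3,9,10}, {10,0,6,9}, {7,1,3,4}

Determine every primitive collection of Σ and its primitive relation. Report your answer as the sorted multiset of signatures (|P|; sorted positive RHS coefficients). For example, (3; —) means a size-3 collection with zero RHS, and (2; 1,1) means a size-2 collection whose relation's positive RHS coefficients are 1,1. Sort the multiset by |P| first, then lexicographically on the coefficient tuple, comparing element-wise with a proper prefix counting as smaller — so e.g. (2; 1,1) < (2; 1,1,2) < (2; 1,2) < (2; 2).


Δ(Σ) — 11 vertices, 23 min non-faces:

  • {2,9}:  v_{2} + v_{9} = 0 ; sig = (2; —)
  • {4,10}:  v_{4} + v_{10} = 0 ; sig = (2; —)
  • {5,8}:  v_{5} + v_{8} = v_{10} ; sig = (2; 1)
  • {6,8}:  v_{6} + v_{8} = v_{9} ; sig = (2; 1)
  • {2,6}:  v_{2} + v_{6} = v_{1} + v_{3} ; sig = (2; 1,1)
  • {4,5}:  v_{4} + v_{5} = v_{1} + v_{3} ; sig = (2; 1,1)
  • {5,9}:  v_{5} + v_{9} = v_{6} + v_{10} ; sig = (2; 1,1)
  • {7,10}:  v_{7} + v_{10} = v_{1} + v_{6} ; sig = (2; 1,1)
  • {0,2}:  v_{0} + v_{2} = v_{3} + v_{6} + v_{10} ; sig = (2; 1,1,1)
  • {0,4}:  v_{0} + v_{4} = v_{3} + v_{6} + v_{9} ; sig = (2; 1,1,1)
  • {7,8}:  v_{7} + v_{8} = v_{1} + v_{4} + v_{9} ; sig = (2; 1,1,1)
  • {0,8}:  v_{0} + v_{8} = v_{3} + 2·v_{9} + v_{10} ; sig = (2; 1,1,2)
  • {2,7}:  v_{2} + v_{7} = 2·v_{1} + v_{3} + v_{4} ; sig = (2; 1,1,2)
  • {5,7}:  v_{5} + v_{7} = 2·v_{1} + v_{3} + v_{6} ; sig = (2; 1,1,2)
  • {0,1}:  v_{0} + v_{1} = 2·v_{6} + v_{10} ; sig = (2; 1,2)
  • {0,5}:  v_{0} + v_{5} = v_{3} + 2·v_{6} + 2·v_{10} ; sig = (2; 1,2,2)
  • {0,7}:  v_{0} + v_{7} = 3·v_{6} ; sig = (2; 3)
  • {1,3,8}:  v_{1} + v_{3} + v_{8} = 0 ; sig = (3; —)
  • {1,3,9}:  v_{1} + v_{3} + v_{9} = v_{6} ; sig = (3; 1)
  • {1,3,10}:  v_{1} + v_{3} + v_{10} = v_{5} ; sig = (3; 1)
  • {1,4,6}:  v_{1} + v_{4} + v_{6} = v_{7} ; sig = (3; 1)
  • {3,7,9}:  v_{3} + v_{7} + v_{9} = v_{4} + 2·v_{6} ; sig = (3; 1,2)
  • {3,6,9,10}:  v_{3} + v_{6} + v_{9} + v_{10} = v_{0} ; sig = (4; 1)

so the primitive-relation signature multiset is
{ (2; —) ×2,  (2; 1) ×2,  (2; 1,1) ×4,  (2; 1,1,1) ×3,  (2; 1,1,2) ×3,  (2; 1,2),  (2; 1,2,2),  (2; 3),  (3; —),  (3; 1) ×3,  (3; 1,2),  (4; 1) }


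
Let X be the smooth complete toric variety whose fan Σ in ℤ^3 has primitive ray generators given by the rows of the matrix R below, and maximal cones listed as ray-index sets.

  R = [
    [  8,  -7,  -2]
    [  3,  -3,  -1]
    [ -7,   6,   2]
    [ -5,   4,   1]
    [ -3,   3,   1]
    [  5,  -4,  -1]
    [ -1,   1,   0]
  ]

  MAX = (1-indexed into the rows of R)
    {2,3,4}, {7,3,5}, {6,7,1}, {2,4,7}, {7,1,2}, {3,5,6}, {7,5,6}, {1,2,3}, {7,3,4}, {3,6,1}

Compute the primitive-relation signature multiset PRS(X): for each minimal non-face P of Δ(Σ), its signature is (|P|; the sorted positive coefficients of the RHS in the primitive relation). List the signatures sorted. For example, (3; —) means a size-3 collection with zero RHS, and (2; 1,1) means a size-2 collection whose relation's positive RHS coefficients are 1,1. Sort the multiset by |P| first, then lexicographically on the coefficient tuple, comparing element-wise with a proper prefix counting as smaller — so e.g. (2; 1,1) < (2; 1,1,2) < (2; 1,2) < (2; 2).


9 minimal non-faces of Δ(Σ) (on 7 rays):

  P = {2,5}:  v_{2} + v_{5} = 0 ; sig = (2; —)
  P = {4,6}:  v_{4} + v_{6} = 0 ; sig = (2; —)
  P = {1,4}:  v_{1} + v_{4} = v_{2} ; sig = (2; 1)
  P = {1,5}:  v_{1} + v_{5} = v_{6} ; sig = (2; 1)
  P = {2,6}:  v_{2} + v_{6} = v_{1} ; sig = (2; 1)
  P = {4,5}:  v_{4} + v_{5} = v_{3} + v_{7} ; sig = (2; 1,1)
  P = {1,3,7}:  v_{1} + v_{3} + v_{7} = 0 ; sig = (3; —)
  P = {2,3,7}:  v_{2} + v_{3} + v_{7} = v_{4} ; sig = (3; 1)
  P = {3,6,7}:  v_{3} + v_{6} + v_{7} = v_{5} ; sig = (3; 1)

Signatures (|P|; sorted positive RHS coefficients), sorted:
    (2; —)
    (2; —)
    (2; 1)
    (2; 1)
    (2; 1)
    (2; 1,1)
    (3; —)
    (3; 1)
    (3; 1)


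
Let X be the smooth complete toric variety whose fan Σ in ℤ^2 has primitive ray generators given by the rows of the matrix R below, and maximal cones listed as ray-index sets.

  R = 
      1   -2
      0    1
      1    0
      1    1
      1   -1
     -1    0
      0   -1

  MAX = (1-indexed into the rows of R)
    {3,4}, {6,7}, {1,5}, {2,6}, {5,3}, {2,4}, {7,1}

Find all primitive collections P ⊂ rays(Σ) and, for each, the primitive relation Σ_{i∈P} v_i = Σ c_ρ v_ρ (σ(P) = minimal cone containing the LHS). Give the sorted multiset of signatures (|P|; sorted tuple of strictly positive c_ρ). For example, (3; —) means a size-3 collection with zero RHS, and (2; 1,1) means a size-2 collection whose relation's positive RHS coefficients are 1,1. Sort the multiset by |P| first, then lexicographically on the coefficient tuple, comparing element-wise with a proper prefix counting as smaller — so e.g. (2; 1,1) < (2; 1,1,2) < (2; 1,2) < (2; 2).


|primitive collections| = 14. Relations:

  P = {2,7}:  v_{2} + v_{7} = 0 — sig = (2; —)
  P = {3,6}:  v_{3} + v_{6} = 0 — sig = (2; —)
  P = {1,2}:  v_{1} + v_{2} = v_{5} — sig = (2; 1)
  P = {2,3}:  v_{2} + v_{3} = v_{4} — sig = (2; 1)
  P = {2,5}:  v_{2} + v_{5} = v_{3} — sig = (2; 1)
  P = {3,7}:  v_{3} + v_{7} = v_{5} — sig = (2; 1)
  P = {4,6}:  v_{4} + v_{6} = v_{2} — sig = (2; 1)
  P = {4,7}:  v_{4} + v_{7} = v_{3} — sig = (2; 1)
  P = {5,6}:  v_{5} + v_{6} = v_{7} — sig = (2; 1)
  P = {5,7}:  v_{5} + v_{7} = v_{1} — sig = (2; 1)
  P = {1,4}:  v_{1} + v_{4} = v_{3} + v_{5} — sig = (2; 1,1)
  P = {1,3}:  v_{1} + v_{3} = 2·v_{5} — sig = (2; 2)
  P = {1,6}:  v_{1} + v_{6} = 2·v_{7} — sig = (2; 2)
  P = {4,5}:  v_{4} + v_{5} = 2·v_{3} — sig = (2; 2)

Hence PRS(X_Σ) =
    (2; —)
    (2; —)
    (2; 1)
    (2; 1)
    (2; 1)
    (2; 1)
    (2; 1)
    (2; 1)
    (2; 1)
    (2; 1)
    (2; 1,1)
    (2; 2)
    (2; 2)
    (2; 2)


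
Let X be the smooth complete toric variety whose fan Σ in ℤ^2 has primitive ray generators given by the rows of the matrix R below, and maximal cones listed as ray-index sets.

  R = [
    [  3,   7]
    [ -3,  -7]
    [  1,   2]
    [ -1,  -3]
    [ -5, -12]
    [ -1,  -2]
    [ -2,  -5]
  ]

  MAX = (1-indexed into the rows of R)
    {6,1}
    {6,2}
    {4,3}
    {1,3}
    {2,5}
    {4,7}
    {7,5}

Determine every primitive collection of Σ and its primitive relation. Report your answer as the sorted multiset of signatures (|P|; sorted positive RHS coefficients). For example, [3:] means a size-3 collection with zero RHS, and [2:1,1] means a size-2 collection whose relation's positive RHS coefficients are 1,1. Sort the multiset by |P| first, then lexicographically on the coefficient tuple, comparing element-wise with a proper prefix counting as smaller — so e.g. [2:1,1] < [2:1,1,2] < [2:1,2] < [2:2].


14 minimal non-faces of Δ(Σ) (on 7 rays):

  P = {1,2}:  v_{1} + v_{2} = 0  ⇒ sig = [2:]
  P = {3,6}:  v_{3} + v_{6} = 0  ⇒ sig = [2:]
  P = {1,5}:  v_{1} + v_{5} = v_{7}  ⇒ sig = [2:1]
  P = {1,7}:  v_{1} + v_{7} = v_{3}  ⇒ sig = [2:1]
  P = {2,3}:  v_{2} + v_{3} = v_{7}  ⇒ sig = [2:1]
  P = {2,7}:  v_{2} + v_{7} = v_{5}  ⇒ sig = [2:1]
  P = {3,7}:  v_{3} + v_{7} = v_{4}  ⇒ sig = [2:1]
  P = {4,6}:  v_{4} + v_{6} = v_{7}  ⇒ sig = [2:1]
  P = {6,7}:  v_{6} + v_{7} = v_{2}  ⇒ sig = [2:1]
  P = {1,4}:  v_{1} + v_{4} = 2·v_{3}  ⇒ sig = [2:2]
  P = {2,4}:  v_{2} + v_{4} = 2·v_{7}  ⇒ sig = [2:2]
  P = {3,5}:  v_{3} + v_{5} = 2·v_{7}  ⇒ sig = [2:2]
  P = {5,6}:  v_{5} + v_{6} = 2·v_{2}  ⇒ sig = [2:2]
  P = {4,5}:  v_{4} + v_{5} = 3·v_{7}  ⇒ sig = [2:3]

so the primitive-relation signature multiset is
[[2:], [2:], [2:1], [2:1], [2:1], [2:1], [2:1], [2:1], [2:1], [2:2], [2:2], [2:2], [2:2], [2:3]]


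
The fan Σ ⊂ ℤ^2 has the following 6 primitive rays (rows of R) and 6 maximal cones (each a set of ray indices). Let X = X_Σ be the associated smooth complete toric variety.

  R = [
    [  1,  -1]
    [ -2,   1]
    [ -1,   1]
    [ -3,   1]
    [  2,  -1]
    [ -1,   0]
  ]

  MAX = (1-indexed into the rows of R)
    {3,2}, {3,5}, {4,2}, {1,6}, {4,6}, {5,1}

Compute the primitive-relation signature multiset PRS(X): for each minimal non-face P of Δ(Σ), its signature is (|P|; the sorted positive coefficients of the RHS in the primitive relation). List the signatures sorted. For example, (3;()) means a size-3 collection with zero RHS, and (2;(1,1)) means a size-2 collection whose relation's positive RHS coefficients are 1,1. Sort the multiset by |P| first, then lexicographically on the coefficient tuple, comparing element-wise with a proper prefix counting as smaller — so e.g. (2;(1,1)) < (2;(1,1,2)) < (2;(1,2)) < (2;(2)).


Δ(Σ) — 6 vertices, 9 min non-faces:

  {1,3}:  v_{1} + v_{3} = 0  →  sig = (2;())
  {2,5}:  v_{2} + v_{5} = 0  →  sig = (2;())
  {1,2}:  v_{1} + v_{2} = v_{6}  →  sig = (2;(1))
  {2,6}:  v_{2} + v_{6} = v_{4}  →  sig = (2;(1))
  {3,6}:  v_{3} + v_{6} = v_{2}  →  sig = (2;(1))
  {4,5}:  v_{4} + v_{5} = v_{6}  →  sig = (2;(1))
  {5,6}:  v_{5} + v_{6} = v_{1}  →  sig = (2;(1))
  {1,4}:  v_{1} + v_{4} = 2·v_{6}  →  sig = (2;(2))
  {3,4}:  v_{3} + v_{4} = 2·v_{2}  →  sig = (2;(2))

so the primitive-relation signature multiset is
[(2;()), (2;()), (2;(1)), (2;(1)), (2;(1)), (2;(1)), (2;(1)), (2;(2)), (2;(2))]


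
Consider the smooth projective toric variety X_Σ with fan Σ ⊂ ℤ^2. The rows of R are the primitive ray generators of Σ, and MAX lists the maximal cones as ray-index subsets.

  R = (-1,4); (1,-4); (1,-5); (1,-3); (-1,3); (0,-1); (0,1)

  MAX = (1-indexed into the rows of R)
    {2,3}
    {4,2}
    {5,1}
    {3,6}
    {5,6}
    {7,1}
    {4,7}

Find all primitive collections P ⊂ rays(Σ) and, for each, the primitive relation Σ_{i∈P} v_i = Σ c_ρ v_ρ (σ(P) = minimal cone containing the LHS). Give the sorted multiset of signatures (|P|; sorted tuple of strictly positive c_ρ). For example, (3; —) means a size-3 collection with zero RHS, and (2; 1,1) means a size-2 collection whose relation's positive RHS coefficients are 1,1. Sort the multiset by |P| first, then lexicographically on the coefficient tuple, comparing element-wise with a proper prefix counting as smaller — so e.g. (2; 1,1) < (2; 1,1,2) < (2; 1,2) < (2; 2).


Primitive collections (14):

  P = {1,2}:  v_{1} + v_{2} = 0 ; sig = (2; —)
  P = {4,5}:  v_{4} + v_{5} = 0 ; sig = (2; —)
  P = {6,7}:  v_{6} + v_{7} = 0 ; sig = (2; —)
  P = {1,3}:  v_{1} + v_{3} = v_{6} ; sig = (2; 1)
  P = {1,4}:  v_{1} + v_{4} = v_{7} ; sig = (2; 1)
  P = {1,6}:  v_{1} + v_{6} = v_{5} ; sig = (2; 1)
  P = {2,5}:  v_{2} + v_{5} = v_{6} ; sig = (2; 1)
  P = {2,6}:  v_{2} + v_{6} = v_{3} ; sig = (2; 1)
  P = {2,7}:  v_{2} + v_{7} = v_{4} ; sig = (2; 1)
  P = {3,7}:  v_{3} + v_{7} = v_{2} ; sig = (2; 1)
  P = {4,6}:  v_{4} + v_{6} = v_{2} ; sig = (2; 1)
  P = {5,7}:  v_{5} + v_{7} = v_{1} ; sig = (2; 1)
  P = {3,4}:  v_{3} + v_{4} = 2·v_{2} ; sig = (2; 2)
  P = {3,5}:  v_{3} + v_{5} = 2·v_{6} ; sig = (2; 2)

Hence PRS(X_Σ) =
{ (2; —) ×3,  (2; 1) ×9,  (2; 2) ×2 }


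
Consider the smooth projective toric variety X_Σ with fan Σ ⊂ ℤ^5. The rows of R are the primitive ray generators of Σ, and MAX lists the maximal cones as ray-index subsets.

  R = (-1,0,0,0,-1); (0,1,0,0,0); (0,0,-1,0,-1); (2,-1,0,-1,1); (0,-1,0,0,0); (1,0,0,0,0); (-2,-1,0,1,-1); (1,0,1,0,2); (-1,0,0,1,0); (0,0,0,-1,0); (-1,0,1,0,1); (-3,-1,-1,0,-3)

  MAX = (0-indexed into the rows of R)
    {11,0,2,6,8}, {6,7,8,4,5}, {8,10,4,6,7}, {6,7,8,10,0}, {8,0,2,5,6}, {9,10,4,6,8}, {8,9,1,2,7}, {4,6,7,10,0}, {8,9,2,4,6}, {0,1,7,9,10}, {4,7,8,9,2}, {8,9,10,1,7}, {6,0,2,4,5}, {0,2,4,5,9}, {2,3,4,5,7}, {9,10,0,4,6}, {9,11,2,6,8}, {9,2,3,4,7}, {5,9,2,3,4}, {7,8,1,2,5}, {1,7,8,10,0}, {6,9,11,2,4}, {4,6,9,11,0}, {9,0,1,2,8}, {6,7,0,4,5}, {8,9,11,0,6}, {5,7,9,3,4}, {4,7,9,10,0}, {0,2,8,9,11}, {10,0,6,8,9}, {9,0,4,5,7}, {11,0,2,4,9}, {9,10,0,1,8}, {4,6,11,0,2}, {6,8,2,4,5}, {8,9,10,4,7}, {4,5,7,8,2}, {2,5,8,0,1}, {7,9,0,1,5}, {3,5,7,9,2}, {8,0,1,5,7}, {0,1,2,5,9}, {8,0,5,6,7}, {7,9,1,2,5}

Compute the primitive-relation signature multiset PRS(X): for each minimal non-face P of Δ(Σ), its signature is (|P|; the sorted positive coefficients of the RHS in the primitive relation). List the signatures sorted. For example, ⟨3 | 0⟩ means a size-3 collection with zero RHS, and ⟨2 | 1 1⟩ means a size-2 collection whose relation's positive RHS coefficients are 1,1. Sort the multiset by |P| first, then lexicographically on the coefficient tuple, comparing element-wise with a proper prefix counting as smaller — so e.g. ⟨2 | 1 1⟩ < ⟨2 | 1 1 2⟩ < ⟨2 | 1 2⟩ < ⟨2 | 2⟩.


Σ has 24 primitive collections:

  • {1,4}:  v_{1} + v_{4} = 0 — sig = ⟨2 | 0⟩
  • {1,6}:  v_{1} + v_{6} = v_{0} + v_{8} — sig = ⟨2 | 1 1⟩
  • {2,10}:  v_{2} + v_{10} = v_{8} + v_{9} — sig = ⟨2 | 1 1⟩
  • {5,10}:  v_{5} + v_{10} = v_{0} + v_{7} — sig = ⟨2 | 1 1⟩
  • {7,11}:  v_{7} + v_{11} = v_{6} + v_{9} — sig = ⟨2 | 1 1⟩
  • {0,3}:  v_{0} + v_{3} = v_{4} + v_{5} + v_{9} — sig = ⟨2 | 1 1 1⟩
  • {3,8}:  v_{3} + v_{8} = v_{2} + v_{4} + v_{7} — sig = ⟨2 | 1 1 1⟩
  • {3,10}:  v_{3} + v_{10} = v_{4} + v_{7} + v_{9} — sig = ⟨2 | 1 1 1⟩
  • {1,3}:  v_{1} + v_{3} = v_{2} + v_{5} + v_{7} + v_{9} — sig = ⟨2 | 1 1 1 1⟩
  • {1,11}:  v_{1} + v_{11} = 2·v_{0} + v_{2} + v_{8} + v_{9} — sig = ⟨2 | 1 1 1 2⟩
  • {3,11}:  v_{3} + v_{11} = v_{0} + v_{2} + 2·v_{4} + v_{9} — sig = ⟨2 | 1 1 1 2⟩
  • {10,11}:  v_{10} + v_{11} = v_{0} + v_{6} + v_{8} + 2·v_{9} — sig = ⟨2 | 1 1 1 2⟩
  • {5,11}:  v_{5} + v_{11} = 2·v_{0} + v_{2} + v_{4} — sig = ⟨2 | 1 1 2⟩
  • {3,6}:  v_{3} + v_{6} = 2·v_{4} — sig = ⟨2 | 2⟩
  • {0,2,7}:  v_{0} + v_{2} + v_{7} = 0 — sig = ⟨3 | 0⟩
  • {5,8,9}:  v_{5} + v_{8} + v_{9} = 0 — sig = ⟨3 | 0⟩
  • {0,4,8}:  v_{0} + v_{4} + v_{8} = v_{6} — sig = ⟨3 | 1⟩
  • {2,6,7}:  v_{2} + v_{6} + v_{7} = v_{4} + v_{8} — sig = ⟨3 | 1 1⟩
  • {5,6,9}:  v_{5} + v_{6} + v_{9} = v_{0} + v_{4} — sig = ⟨3 | 1 1⟩
  • {6,7,9}:  v_{6} + v_{7} + v_{9} = v_{4} + v_{10} — sig = ⟨3 | 1 1⟩
  • {4,8,11}:  v_{4} + v_{8} + v_{11} = v_{2} + 2·v_{6} + v_{9} — sig = ⟨3 | 1 1 2⟩
  • {0,2,6,9}:  v_{0} + v_{2} + v_{6} + v_{9} = v_{11} — sig = ⟨4 | 1⟩
  • {0,7,8,9}:  v_{0} + v_{7} + v_{8} + v_{9} = v_{10} — sig = ⟨4 | 1⟩
  • {2,4,5,7,9}:  v_{2} + v_{4} + v_{5} + v_{7} + v_{9} = v_{3} — sig = ⟨5 | 1⟩

Hence PRS(X_Σ) =
[⟨2 | 0⟩, ⟨2 | 1 1⟩, ⟨2 | 1 1⟩, ⟨2 | 1 1⟩, ⟨2 | 1 1⟩, ⟨2 | 1 1 1⟩, ⟨2 | 1 1 1⟩, ⟨2 | 1 1 1⟩, ⟨2 | 1 1 1 1⟩, ⟨2 | 1 1 1 2⟩, ⟨2 | 1 1 1 2⟩, ⟨2 | 1 1 1 2⟩, ⟨2 | 1 1 2⟩, ⟨2 | 2⟩, ⟨3 | 0⟩, ⟨3 | 0⟩, ⟨3 | 1⟩, ⟨3 | 1 1⟩, ⟨3 | 1 1⟩, ⟨3 | 1 1⟩, ⟨3 | 1 1 2⟩, ⟨4 | 1⟩, ⟨4 | 1⟩, ⟨5 | 1⟩]
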